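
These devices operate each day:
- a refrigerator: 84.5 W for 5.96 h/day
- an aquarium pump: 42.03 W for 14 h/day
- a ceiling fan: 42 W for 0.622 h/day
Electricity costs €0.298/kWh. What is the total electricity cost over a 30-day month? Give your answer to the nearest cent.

refrigerator: 84.5 W × 5.96 h × 30 d = 15,109 Wh = 15.11 kWh
aquarium pump: 42.03 W × 14 h × 30 d = 17,653 Wh = 17.65 kWh
ceiling fan: 42 W × 0.622 h × 30 d = 784 Wh = 0.7837 kWh
Total energy = 15.11 + 17.65 + 0.7837 = 33.54 kWh
Cost = 33.54 kWh × €0.298 = €10.00

€10.00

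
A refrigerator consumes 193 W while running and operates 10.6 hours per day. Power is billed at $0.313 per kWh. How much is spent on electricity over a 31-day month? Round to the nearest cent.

$19.85

Energy = 193 W × 10.6 h/day × 31 days = 63,420 Wh = 63.42 kWh
Cost = 63.42 kWh × $0.313/kWh = $19.85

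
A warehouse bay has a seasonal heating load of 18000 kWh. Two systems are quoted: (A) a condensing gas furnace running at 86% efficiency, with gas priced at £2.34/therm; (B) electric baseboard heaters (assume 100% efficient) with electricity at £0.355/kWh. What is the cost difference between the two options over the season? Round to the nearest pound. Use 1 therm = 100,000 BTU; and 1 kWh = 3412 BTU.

Heat load = 18000 kWh × 3412 = 61,416,000 BTU
Gas: input = 61,416,000 / 0.86 = 71,413,953 BTU = 714.1 therm → 714.1 × £2.34 = £1,671.09
Electric: 61,416,000 BTU / 3412 = 18,000 kWh → × £0.355 = £6,390.00
Difference = |£1,671.09 − £6,390.00| = £4,718.91 ≈ £4719

£4719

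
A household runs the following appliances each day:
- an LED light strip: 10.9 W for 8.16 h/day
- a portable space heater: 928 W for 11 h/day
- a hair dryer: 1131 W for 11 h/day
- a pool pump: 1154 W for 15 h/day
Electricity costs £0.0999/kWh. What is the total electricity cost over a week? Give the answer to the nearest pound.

£28

LED light strip: 10.9 W × 8.16 h × 7 d = 623 Wh = 0.6226 kWh
portable space heater: 928 W × 11 h × 7 d = 71,456 Wh = 71.46 kWh
hair dryer: 1131 W × 11 h × 7 d = 87,087 Wh = 87.09 kWh
pool pump: 1154 W × 15 h × 7 d = 121,170 Wh = 121.2 kWh
Total energy = 0.6226 + 71.46 + 87.09 + 121.2 = 280.3 kWh
Cost = 280.3 kWh × £0.0999 = £28.01 ≈ £28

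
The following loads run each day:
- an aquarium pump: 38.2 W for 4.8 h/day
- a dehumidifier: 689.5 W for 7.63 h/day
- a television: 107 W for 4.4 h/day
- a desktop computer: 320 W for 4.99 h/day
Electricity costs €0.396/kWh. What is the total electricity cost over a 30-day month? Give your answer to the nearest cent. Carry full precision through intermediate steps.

€89.24

aquarium pump: 38.2 W × 4.8 h × 30 d = 5,501 Wh = 5.501 kWh
dehumidifier: 689.5 W × 7.63 h × 30 d = 157,827 Wh = 157.8 kWh
television: 107 W × 4.4 h × 30 d = 14,124 Wh = 14.12 kWh
desktop computer: 320 W × 4.99 h × 30 d = 47,904 Wh = 47.9 kWh
Total energy = 5.501 + 157.8 + 14.12 + 47.9 = 225.4 kWh
Cost = 225.4 kWh × €0.396 = €89.24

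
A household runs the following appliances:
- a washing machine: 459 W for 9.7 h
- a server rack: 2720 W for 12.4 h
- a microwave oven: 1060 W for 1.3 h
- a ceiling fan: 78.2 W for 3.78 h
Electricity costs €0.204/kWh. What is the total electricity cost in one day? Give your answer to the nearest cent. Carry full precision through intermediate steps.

washing machine: 459 W × 9.7 h = 4,452 Wh = 4.452 kWh
server rack: 2720 W × 12.4 h = 33,728 Wh = 33.73 kWh
microwave oven: 1060 W × 1.3 h = 1,378 Wh = 1.378 kWh
ceiling fan: 78.2 W × 3.78 h = 296 Wh = 0.2956 kWh
Total energy = 4.452 + 33.73 + 1.378 + 0.2956 = 39.85 kWh
Cost = 39.85 kWh × €0.204 = €8.13

€8.13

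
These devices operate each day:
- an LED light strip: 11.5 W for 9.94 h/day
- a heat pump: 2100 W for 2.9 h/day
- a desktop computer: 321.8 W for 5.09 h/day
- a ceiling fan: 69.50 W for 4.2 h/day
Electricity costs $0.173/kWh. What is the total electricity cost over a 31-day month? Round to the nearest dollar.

LED light strip: 11.5 W × 9.94 h × 31 d = 3,544 Wh = 3.544 kWh
heat pump: 2100 W × 2.9 h × 31 d = 188,790 Wh = 188.8 kWh
desktop computer: 321.8 W × 5.09 h × 31 d = 50,777 Wh = 50.78 kWh
ceiling fan: 69.50 W × 4.2 h × 31 d = 9,049 Wh = 9.049 kWh
Total energy = 3.544 + 188.8 + 50.78 + 9.049 = 252.2 kWh
Cost = 252.2 kWh × $0.173 = $43.62 ≈ $44

$44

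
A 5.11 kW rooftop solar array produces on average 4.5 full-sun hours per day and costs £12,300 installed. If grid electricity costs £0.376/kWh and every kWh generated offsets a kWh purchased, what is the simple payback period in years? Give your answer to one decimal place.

3.9 years

Daily generation = 5.11 kW × 4.5 h = 23 kWh
Annual generation = 23 × 365 = 8393.2 kWh
Annual savings = 8393.2 × £0.376 = £3,155.83
Payback = £12,300 / £3,155.83 = 3.9 years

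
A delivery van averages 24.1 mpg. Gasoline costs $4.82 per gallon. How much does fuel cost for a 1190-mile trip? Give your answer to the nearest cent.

$238.00

Fuel = 1190 mi / 24.1 mpg = 49.38 gal
Cost = 49.38 gal × $4.82/gal = $238.00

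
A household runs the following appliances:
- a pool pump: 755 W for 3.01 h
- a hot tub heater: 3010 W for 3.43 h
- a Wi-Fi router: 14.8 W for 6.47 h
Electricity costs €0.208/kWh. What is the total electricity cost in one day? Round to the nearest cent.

€2.64

pool pump: 755 W × 3.01 h = 2,273 Wh = 2.273 kWh
hot tub heater: 3010 W × 3.43 h = 10,324 Wh = 10.32 kWh
Wi-Fi router: 14.8 W × 6.47 h = 96 Wh = 0.09576 kWh
Total energy = 2.273 + 10.32 + 0.09576 = 12.69 kWh
Cost = 12.69 kWh × €0.208 = €2.64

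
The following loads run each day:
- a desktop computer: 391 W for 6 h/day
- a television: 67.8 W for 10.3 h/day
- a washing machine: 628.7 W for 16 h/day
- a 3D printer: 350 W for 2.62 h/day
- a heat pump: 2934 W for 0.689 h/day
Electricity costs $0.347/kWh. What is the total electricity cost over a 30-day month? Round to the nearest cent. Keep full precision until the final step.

$167.00

desktop computer: 391 W × 6 h × 30 d = 70,380 Wh = 70.38 kWh
television: 67.8 W × 10.3 h × 30 d = 20,950 Wh = 20.95 kWh
washing machine: 628.7 W × 16 h × 30 d = 301,776 Wh = 301.8 kWh
3D printer: 350 W × 2.62 h × 30 d = 27,510 Wh = 27.51 kWh
heat pump: 2934 W × 0.689 h × 30 d = 60,646 Wh = 60.65 kWh
Total energy = 70.38 + 20.95 + 301.8 + 27.51 + 60.65 = 481.3 kWh
Cost = 481.3 kWh × $0.347 = $167.00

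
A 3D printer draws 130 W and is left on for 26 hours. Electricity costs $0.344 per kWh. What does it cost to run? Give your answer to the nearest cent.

$1.16

Energy = 130 W × 26 h = 3,380 Wh = 3.38 kWh
Cost = 3.38 kWh × $0.344/kWh = $1.16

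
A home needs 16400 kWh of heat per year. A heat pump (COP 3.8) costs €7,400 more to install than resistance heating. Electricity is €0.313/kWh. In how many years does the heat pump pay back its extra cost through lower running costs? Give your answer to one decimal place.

2.0 years

Resistance: 16400 kWh × €0.313 = €5,133.20/yr
Heat pump: 16400 / 3.8 = 4316 kWh in → × €0.313 = €1,350.84/yr
Annual savings = €3,782.36
Payback = €7,400 / €3,782.36 = 1.96 years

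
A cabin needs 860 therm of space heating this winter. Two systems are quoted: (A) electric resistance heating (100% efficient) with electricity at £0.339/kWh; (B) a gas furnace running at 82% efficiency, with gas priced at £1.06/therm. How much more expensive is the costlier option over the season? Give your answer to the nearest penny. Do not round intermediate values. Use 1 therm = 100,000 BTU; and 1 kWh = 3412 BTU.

Heat load = 860 therm × 100,000 = 86,000,000 BTU
Gas: input = 86,000,000 / 0.82 = 104,878,049 BTU = 1,049 therm → 1,049 × £1.06 = £1,111.71
Electric: 86,000,000 BTU / 3412 = 25,210 kWh → × £0.339 = £8,544.55
Difference = |£1,111.71 − £8,544.55| = £7,432.84

£7432.84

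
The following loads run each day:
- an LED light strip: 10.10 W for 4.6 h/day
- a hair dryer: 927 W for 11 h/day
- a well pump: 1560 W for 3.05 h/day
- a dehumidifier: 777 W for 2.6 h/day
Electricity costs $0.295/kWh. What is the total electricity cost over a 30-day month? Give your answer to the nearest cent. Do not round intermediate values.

$150.64

LED light strip: 10.10 W × 4.6 h × 30 d = 1,394 Wh = 1.394 kWh
hair dryer: 927 W × 11 h × 30 d = 305,910 Wh = 305.9 kWh
well pump: 1560 W × 3.05 h × 30 d = 142,740 Wh = 142.7 kWh
dehumidifier: 777 W × 2.6 h × 30 d = 60,606 Wh = 60.61 kWh
Total energy = 1.394 + 305.9 + 142.7 + 60.61 = 510.6 kWh
Cost = 510.6 kWh × $0.295 = $150.64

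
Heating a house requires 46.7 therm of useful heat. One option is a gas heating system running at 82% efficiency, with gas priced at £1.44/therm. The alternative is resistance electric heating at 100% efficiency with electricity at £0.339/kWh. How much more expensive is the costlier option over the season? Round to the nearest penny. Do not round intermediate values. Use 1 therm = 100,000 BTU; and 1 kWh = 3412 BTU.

Heat load = 46.7 therm × 100,000 = 4,670,000 BTU
Gas: input = 4,670,000 / 0.82 = 5,695,122 BTU = 56.95 therm → 56.95 × £1.44 = £82.01
Electric: 4,670,000 BTU / 3412 = 1,369 kWh → × £0.339 = £463.99
Difference = |£82.01 − £463.99| = £381.98

£381.98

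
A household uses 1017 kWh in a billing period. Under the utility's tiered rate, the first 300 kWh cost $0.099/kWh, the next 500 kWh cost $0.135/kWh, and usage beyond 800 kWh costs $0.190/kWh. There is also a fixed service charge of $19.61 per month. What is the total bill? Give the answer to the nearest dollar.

$158

First 300 kWh × $0.099 = $29.70
Next 500 kWh × $0.135 = $67.50
Remaining 217 kWh × $0.190 = $41.23
Energy charge = $138.43; + service $19.61 = $158.04 ≈ $158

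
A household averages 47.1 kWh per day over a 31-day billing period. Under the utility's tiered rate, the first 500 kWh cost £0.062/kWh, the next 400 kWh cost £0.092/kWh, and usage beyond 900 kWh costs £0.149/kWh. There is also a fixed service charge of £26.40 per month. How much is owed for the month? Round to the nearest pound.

£178

Usage = 47.1 kWh/day × 31 days = 1460.1 kWh
First 500 kWh × £0.062 = £31.00
Next 400 kWh × £0.092 = £36.80
Remaining 560.1 kWh × £0.149 = £83.45
Energy charge = £151.25; + service £26.40 = £177.65 ≈ £178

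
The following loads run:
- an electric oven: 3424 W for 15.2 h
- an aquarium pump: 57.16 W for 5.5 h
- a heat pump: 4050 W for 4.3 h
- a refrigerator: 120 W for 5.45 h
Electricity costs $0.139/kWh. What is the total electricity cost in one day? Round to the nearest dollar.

$10

electric oven: 3424 W × 15.2 h = 52,045 Wh = 52.04 kWh
aquarium pump: 57.16 W × 5.5 h = 314 Wh = 0.3144 kWh
heat pump: 4050 W × 4.3 h = 17,415 Wh = 17.41 kWh
refrigerator: 120 W × 5.45 h = 654 Wh = 0.654 kWh
Total energy = 52.04 + 0.3144 + 17.41 + 0.654 = 70.43 kWh
Cost = 70.43 kWh × $0.139 = $9.79 ≈ $10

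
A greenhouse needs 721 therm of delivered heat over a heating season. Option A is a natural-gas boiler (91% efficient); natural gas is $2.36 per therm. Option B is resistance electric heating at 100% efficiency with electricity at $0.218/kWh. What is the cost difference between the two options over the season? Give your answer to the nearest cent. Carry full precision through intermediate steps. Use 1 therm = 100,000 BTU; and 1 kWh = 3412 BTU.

$2736.78

Heat load = 721 therm × 100,000 = 72,100,000 BTU
Gas: input = 72,100,000 / 0.91 = 79,230,769 BTU = 792.3 therm → 792.3 × $2.36 = $1,869.85
Electric: 72,100,000 BTU / 3412 = 21,130 kWh → × $0.218 = $4,606.62
Difference = |$1,869.85 − $4,606.62| = $2,736.78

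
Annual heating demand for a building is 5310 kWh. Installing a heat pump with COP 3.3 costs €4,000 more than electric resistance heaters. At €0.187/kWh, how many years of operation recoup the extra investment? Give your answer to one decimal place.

Resistance: 5310 kWh × €0.187 = €992.97/yr
Heat pump: 5310 / 3.3 = 1609 kWh in → × €0.187 = €300.90/yr
Annual savings = €692.07
Payback = €4,000 / €692.07 = 5.78 years

5.8 years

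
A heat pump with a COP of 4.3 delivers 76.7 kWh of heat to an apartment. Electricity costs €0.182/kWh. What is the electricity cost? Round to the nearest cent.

€3.25

Electrical input = 76.7 kWh / 4.3 = 17.84 kWh
Cost = 17.84 × €0.182/kWh = €3.25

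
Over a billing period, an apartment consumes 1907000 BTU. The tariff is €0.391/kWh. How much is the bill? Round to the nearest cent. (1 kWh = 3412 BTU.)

€218.53

1907000 BTU × (0.00029308 kWh/BTU) = 558.9 kWh
Cost = 558.9 kWh × €0.391/kWh = €218.53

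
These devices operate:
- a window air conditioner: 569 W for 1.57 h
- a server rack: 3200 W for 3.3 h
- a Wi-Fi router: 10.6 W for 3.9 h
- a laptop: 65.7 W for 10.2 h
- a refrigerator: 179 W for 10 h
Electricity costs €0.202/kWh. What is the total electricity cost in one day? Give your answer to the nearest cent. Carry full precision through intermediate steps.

€2.82

window air conditioner: 569 W × 1.57 h = 893 Wh = 0.8933 kWh
server rack: 3200 W × 3.3 h = 10,560 Wh = 10.56 kWh
Wi-Fi router: 10.6 W × 3.9 h = 41 Wh = 0.04134 kWh
laptop: 65.7 W × 10.2 h = 670 Wh = 0.6701 kWh
refrigerator: 179 W × 10 h = 1,790 Wh = 1.79 kWh
Total energy = 0.8933 + 10.56 + 0.04134 + 0.6701 + 1.79 = 13.95 kWh
Cost = 13.95 kWh × €0.202 = €2.82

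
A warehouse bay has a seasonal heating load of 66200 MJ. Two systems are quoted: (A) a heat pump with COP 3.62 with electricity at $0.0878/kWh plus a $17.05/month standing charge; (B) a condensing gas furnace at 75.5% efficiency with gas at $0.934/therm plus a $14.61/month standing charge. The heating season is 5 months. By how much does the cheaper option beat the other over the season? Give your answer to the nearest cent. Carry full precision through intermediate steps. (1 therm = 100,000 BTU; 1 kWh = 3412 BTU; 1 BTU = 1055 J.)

$318.01

Heat load = 66200 MJ = 66,200,000,000 J / 1055 = 62,748,815 BTU
Gas: input = 62,748,815 / 0.755 = 83,111,013 BTU = 831.1 therm → 831.1 × $0.934 = $776.26; + 5 × $14.61 standing = $849.31
Heat pump: 62,748,815 BTU / 3412 = 18,390 kWh heat; / 3.62 = 5,080 kWh in → × $0.0878 = $446.05; + 5 × $17.05 standing = $531.30
Difference = |$849.31 − $531.30| = $318.01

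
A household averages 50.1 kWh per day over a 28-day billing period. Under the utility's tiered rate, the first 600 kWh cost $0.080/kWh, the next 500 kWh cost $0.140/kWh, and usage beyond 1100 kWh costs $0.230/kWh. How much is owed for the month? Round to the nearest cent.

$187.64

Usage = 50.1 kWh/day × 28 days = 1402.8 kWh
First 600 kWh × $0.080 = $48.00
Next 500 kWh × $0.140 = $70.00
Remaining 302.8 kWh × $0.230 = $69.64
Total = $187.64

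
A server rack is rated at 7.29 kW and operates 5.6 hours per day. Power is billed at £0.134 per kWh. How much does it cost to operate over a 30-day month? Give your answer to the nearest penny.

£164.11

Energy = 7290 W × 5.6 h/day × 30 days = 1,224,720 Wh = 1,225 kWh
Cost = 1,225 kWh × £0.134/kWh = £164.11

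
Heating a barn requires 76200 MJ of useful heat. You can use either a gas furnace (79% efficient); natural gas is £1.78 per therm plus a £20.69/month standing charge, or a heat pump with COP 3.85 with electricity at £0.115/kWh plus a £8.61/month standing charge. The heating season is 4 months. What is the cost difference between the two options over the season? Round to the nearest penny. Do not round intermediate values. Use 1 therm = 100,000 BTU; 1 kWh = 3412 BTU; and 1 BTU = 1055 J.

Heat load = 76200 MJ = 76,200,000,000 J / 1055 = 72,227,488 BTU
Gas: input = 72,227,488 / 0.79 = 91,427,200 BTU = 914.3 therm → 914.3 × £1.78 = £1,627.40; + 4 × £20.69 standing = £1,710.16
Heat pump: 72,227,488 BTU / 3412 = 21,170 kWh heat; / 3.85 = 5,498 kWh in → × £0.115 = £632.31; + 4 × £8.61 standing = £666.75
Difference = |£1,710.16 − £666.75| = £1,043.41

£1043.41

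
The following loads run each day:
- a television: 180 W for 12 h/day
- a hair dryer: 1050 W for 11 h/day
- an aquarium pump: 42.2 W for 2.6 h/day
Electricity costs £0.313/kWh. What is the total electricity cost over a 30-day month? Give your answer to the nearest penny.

£129.77

television: 180 W × 12 h × 30 d = 64,800 Wh = 64.8 kWh
hair dryer: 1050 W × 11 h × 30 d = 346,500 Wh = 346.5 kWh
aquarium pump: 42.2 W × 2.6 h × 30 d = 3,292 Wh = 3.292 kWh
Total energy = 64.8 + 346.5 + 3.292 = 414.6 kWh
Cost = 414.6 kWh × £0.313 = £129.77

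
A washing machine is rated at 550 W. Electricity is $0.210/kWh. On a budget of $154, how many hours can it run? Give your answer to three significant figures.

1330 h

Energy budget = $154 / $0.210 per kWh = 733.3 kWh = 733,333 Wh
Runtime = 733,333 Wh / 550 W = 1,333 h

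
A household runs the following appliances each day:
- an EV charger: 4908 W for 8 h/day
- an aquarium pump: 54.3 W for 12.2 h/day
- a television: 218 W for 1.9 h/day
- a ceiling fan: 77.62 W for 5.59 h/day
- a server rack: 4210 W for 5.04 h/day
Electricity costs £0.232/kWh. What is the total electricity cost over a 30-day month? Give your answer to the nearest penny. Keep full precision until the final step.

EV charger: 4908 W × 8 h × 30 d = 1,177,920 Wh = 1,178 kWh
aquarium pump: 54.3 W × 12.2 h × 30 d = 19,874 Wh = 19.87 kWh
television: 218 W × 1.9 h × 30 d = 12,426 Wh = 12.43 kWh
ceiling fan: 77.62 W × 5.59 h × 30 d = 13,017 Wh = 13.02 kWh
server rack: 4210 W × 5.04 h × 30 d = 636,552 Wh = 636.6 kWh
Total energy = 1,178 + 19.87 + 12.43 + 13.02 + 636.6 = 1,860 kWh
Cost = 1,860 kWh × £0.232 = £431.47

£431.47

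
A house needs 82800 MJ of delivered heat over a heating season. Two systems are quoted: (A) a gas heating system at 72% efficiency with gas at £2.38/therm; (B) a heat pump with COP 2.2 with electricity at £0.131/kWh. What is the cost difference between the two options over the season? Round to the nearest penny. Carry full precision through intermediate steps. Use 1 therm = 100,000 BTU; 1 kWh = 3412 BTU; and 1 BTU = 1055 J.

Heat load = 82800 MJ = 82,800,000,000 J / 1055 = 78,483,412 BTU
Gas: input = 78,483,412 / 0.72 = 109,004,739 BTU = 1,090 therm → 1,090 × £2.38 = £2,594.31
Heat pump: 78,483,412 BTU / 3412 = 23,000 kWh heat; / 2.2 = 10,460 kWh in → × £0.131 = £1,369.67
Difference = |£2,594.31 − £1,369.67| = £1,224.64

£1224.64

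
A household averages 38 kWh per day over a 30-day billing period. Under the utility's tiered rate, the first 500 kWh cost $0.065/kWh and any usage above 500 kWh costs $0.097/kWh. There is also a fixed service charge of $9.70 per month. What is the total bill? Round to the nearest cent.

Usage = 38 kWh/day × 30 days = 1140 kWh
First 500 kWh × $0.065 = $32.50
Remaining 640 kWh × $0.097 = $62.08
Energy charge = $94.58; + service $9.70 = $104.28

$104.28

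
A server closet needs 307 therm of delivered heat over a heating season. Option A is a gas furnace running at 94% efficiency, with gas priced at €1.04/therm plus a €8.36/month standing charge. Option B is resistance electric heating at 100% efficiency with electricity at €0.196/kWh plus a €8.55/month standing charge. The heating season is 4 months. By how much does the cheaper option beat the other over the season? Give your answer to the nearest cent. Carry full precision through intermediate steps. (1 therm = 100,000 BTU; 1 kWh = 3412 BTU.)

Heat load = 307 therm × 100,000 = 30,700,000 BTU
Gas: input = 30,700,000 / 0.94 = 32,659,574 BTU = 326.6 therm → 326.6 × €1.04 = €339.66; + 4 × €8.36 standing = €373.10
Electric: 30,700,000 BTU / 3412 = 8,998 kWh → × €0.196 = €1,763.54; + 4 × €8.55 standing = €1,797.74
Difference = |€373.10 − €1,797.74| = €1,424.64

€1424.64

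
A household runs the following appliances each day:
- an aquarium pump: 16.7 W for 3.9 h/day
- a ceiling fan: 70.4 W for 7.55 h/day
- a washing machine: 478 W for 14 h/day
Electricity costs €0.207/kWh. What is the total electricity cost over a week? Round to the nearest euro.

€11

aquarium pump: 16.7 W × 3.9 h × 7 d = 456 Wh = 0.4559 kWh
ceiling fan: 70.4 W × 7.55 h × 7 d = 3,721 Wh = 3.721 kWh
washing machine: 478 W × 14 h × 7 d = 46,844 Wh = 46.84 kWh
Total energy = 0.4559 + 3.721 + 46.84 = 51.02 kWh
Cost = 51.02 kWh × €0.207 = €10.56 ≈ €11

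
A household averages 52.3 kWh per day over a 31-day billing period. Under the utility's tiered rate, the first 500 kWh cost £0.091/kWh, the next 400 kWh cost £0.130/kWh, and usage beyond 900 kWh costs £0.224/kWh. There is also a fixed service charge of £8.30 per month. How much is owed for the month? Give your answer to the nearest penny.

Usage = 52.3 kWh/day × 31 days = 1621.3 kWh
First 500 kWh × £0.091 = £45.50
Next 400 kWh × £0.130 = £52.00
Remaining 721.3 kWh × £0.224 = £161.57
Energy charge = £259.07; + service £8.30 = £267.37

£267.37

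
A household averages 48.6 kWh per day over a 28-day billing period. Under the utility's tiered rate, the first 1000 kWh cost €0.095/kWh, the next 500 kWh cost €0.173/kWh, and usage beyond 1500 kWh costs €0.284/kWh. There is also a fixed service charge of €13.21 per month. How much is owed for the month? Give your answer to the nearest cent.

Usage = 48.6 kWh/day × 28 days = 1360.8 kWh
First 1000 kWh × €0.095 = €95.00
Next 360.8 kWh × €0.173 = €62.42
Remaining tier: 0 kWh (not reached)
Energy charge = €157.42; + service €13.21 = €170.63

€170.63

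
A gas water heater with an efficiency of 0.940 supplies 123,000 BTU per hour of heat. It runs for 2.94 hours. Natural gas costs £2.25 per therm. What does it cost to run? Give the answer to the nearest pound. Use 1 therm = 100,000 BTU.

Heat delivered = 123,000 BTU/h × 2.94 h = 361,620 BTU
Gas input = 361,620 / 0.940 = 384,702 BTU
= 384,702 / 100,000 = 3.847 therm
Cost = 3.847 × £2.25/therm = £8.66 ≈ £9

£9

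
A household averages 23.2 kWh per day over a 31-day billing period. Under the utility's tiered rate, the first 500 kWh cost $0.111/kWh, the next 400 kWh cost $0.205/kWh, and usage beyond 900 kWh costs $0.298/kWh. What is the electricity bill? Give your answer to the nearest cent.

Usage = 23.2 kWh/day × 31 days = 719.2 kWh
First 500 kWh × $0.111 = $55.50
Next 219.2 kWh × $0.205 = $44.94
Remaining tier: 0 kWh (not reached)
Total = $100.44

$100.44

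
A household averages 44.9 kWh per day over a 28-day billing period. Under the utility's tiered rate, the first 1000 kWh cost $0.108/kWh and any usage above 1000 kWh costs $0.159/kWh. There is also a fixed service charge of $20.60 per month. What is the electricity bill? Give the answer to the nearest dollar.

Usage = 44.9 kWh/day × 28 days = 1257.2 kWh
First 1000 kWh × $0.108 = $108.00
Remaining 257.2 kWh × $0.159 = $40.89
Energy charge = $148.89; + service $20.60 = $169.49 ≈ $169

$169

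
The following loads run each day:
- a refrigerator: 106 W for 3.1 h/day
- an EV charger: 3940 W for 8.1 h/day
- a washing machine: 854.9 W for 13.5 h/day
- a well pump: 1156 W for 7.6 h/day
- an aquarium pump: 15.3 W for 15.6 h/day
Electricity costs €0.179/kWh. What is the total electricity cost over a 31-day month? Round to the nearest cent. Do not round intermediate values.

€293.03

refrigerator: 106 W × 3.1 h × 31 d = 10,187 Wh = 10.19 kWh
EV charger: 3940 W × 8.1 h × 31 d = 989,334 Wh = 989.3 kWh
washing machine: 854.9 W × 13.5 h × 31 d = 357,776 Wh = 357.8 kWh
well pump: 1156 W × 7.6 h × 31 d = 272,354 Wh = 272.4 kWh
aquarium pump: 15.3 W × 15.6 h × 31 d = 7,399 Wh = 7.399 kWh
Total energy = 10.19 + 989.3 + 357.8 + 272.4 + 7.399 = 1,637 kWh
Cost = 1,637 kWh × €0.179 = €293.03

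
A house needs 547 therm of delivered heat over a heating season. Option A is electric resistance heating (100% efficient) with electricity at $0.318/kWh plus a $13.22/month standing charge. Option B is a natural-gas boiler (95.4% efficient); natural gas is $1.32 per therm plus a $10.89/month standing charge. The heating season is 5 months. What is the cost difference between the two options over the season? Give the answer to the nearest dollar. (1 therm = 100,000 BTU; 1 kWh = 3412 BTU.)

Heat load = 547 therm × 100,000 = 54,700,000 BTU
Gas: input = 54,700,000 / 0.954 = 57,337,526 BTU = 573.4 therm → 573.4 × $1.32 = $756.86; + 5 × $10.89 standing = $811.31
Electric: 54,700,000 BTU / 3412 = 16,030 kWh → × $0.318 = $5,098.07; + 5 × $13.22 standing = $5,164.17
Difference = |$811.31 − $5,164.17| = $4,352.86 ≈ $4353

$4353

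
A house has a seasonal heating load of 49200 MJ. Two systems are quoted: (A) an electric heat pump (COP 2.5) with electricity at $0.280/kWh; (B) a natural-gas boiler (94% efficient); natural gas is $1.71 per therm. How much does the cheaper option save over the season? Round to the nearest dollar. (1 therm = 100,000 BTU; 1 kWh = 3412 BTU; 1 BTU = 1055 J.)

Heat load = 49200 MJ = 49,200,000,000 J / 1055 = 46,635,071 BTU
Gas: input = 46,635,071 / 0.94 = 49,611,778 BTU = 496.1 therm → 496.1 × $1.71 = $848.36
Heat pump: 46,635,071 BTU / 3412 = 13,670 kWh heat; / 2.5 = 5,467 kWh in → × $0.280 = $1,530.81
Difference = |$848.36 − $1,530.81| = $682.45 ≈ $682

$682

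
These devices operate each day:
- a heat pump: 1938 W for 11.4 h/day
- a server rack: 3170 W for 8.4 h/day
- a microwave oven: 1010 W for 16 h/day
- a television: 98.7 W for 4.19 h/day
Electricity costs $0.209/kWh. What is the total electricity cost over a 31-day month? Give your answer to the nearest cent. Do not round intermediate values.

heat pump: 1938 W × 11.4 h × 31 d = 684,889 Wh = 684.9 kWh
server rack: 3170 W × 8.4 h × 31 d = 825,468 Wh = 825.5 kWh
microwave oven: 1010 W × 16 h × 31 d = 500,960 Wh = 501 kWh
television: 98.7 W × 4.19 h × 31 d = 12,820 Wh = 12.82 kWh
Total energy = 684.9 + 825.5 + 501 + 12.82 = 2,024 kWh
Cost = 2,024 kWh × $0.209 = $423.04

$423.04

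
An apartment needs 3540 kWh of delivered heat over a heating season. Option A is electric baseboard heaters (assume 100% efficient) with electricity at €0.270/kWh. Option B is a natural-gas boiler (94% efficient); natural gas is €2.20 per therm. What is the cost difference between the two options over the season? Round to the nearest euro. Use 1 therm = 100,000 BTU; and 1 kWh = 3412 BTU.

Heat load = 3540 kWh × 3412 = 12,078,480 BTU
Gas: input = 12,078,480 / 0.94 = 12,849,447 BTU = 128.5 therm → 128.5 × €2.20 = €282.69
Electric: 12,078,480 BTU / 3412 = 3,540 kWh → × €0.270 = €955.80
Difference = |€282.69 − €955.80| = €673.11 ≈ €673

€673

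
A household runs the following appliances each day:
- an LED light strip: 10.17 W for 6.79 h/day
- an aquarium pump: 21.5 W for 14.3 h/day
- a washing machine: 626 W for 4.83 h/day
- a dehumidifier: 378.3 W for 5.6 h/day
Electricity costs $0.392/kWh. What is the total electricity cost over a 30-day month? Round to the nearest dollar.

$65

LED light strip: 10.17 W × 6.79 h × 30 d = 2,072 Wh = 2.072 kWh
aquarium pump: 21.5 W × 14.3 h × 30 d = 9,224 Wh = 9.223 kWh
washing machine: 626 W × 4.83 h × 30 d = 90,707 Wh = 90.71 kWh
dehumidifier: 378.3 W × 5.6 h × 30 d = 63,554 Wh = 63.55 kWh
Total energy = 2.072 + 9.223 + 90.71 + 63.55 = 165.6 kWh
Cost = 165.6 kWh × $0.392 = $64.90 ≈ $65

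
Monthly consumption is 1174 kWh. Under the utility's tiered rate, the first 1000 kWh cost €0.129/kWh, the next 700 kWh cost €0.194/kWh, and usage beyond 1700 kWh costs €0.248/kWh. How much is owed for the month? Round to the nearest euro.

First 1000 kWh × €0.129 = €129.00
Next 174 kWh × €0.194 = €33.76
Remaining tier: 0 kWh (not reached)
Total = €162.76 ≈ €163

€163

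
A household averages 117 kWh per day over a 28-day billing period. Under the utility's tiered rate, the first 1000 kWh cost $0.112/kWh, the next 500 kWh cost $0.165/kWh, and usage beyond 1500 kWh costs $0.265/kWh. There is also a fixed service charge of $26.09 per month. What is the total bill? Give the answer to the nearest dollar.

Usage = 117 kWh/day × 28 days = 3276 kWh
First 1000 kWh × $0.112 = $112.00
Next 500 kWh × $0.165 = $82.50
Remaining 1776 kWh × $0.265 = $470.64
Energy charge = $665.14; + service $26.09 = $691.23 ≈ $691

$691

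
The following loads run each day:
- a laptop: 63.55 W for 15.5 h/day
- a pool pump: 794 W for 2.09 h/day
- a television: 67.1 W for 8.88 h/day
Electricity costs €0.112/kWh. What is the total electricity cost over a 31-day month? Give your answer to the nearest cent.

laptop: 63.55 W × 15.5 h × 31 d = 30,536 Wh = 30.54 kWh
pool pump: 794 W × 2.09 h × 31 d = 51,443 Wh = 51.44 kWh
television: 67.1 W × 8.88 h × 31 d = 18,471 Wh = 18.47 kWh
Total energy = 30.54 + 51.44 + 18.47 = 100.5 kWh
Cost = 100.5 kWh × €0.112 = €11.25

€11.25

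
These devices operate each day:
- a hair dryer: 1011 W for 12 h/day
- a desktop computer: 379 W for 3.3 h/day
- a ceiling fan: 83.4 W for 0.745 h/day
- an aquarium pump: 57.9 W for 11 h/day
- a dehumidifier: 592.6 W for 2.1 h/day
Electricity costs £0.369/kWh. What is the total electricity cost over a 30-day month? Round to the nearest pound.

hair dryer: 1011 W × 12 h × 30 d = 363,960 Wh = 364 kWh
desktop computer: 379 W × 3.3 h × 30 d = 37,521 Wh = 37.52 kWh
ceiling fan: 83.4 W × 0.745 h × 30 d = 1,864 Wh = 1.864 kWh
aquarium pump: 57.9 W × 11 h × 30 d = 19,107 Wh = 19.11 kWh
dehumidifier: 592.6 W × 2.1 h × 30 d = 37,334 Wh = 37.33 kWh
Total energy = 364 + 37.52 + 1.864 + 19.11 + 37.33 = 459.8 kWh
Cost = 459.8 kWh × £0.369 = £169.66 ≈ £170

£170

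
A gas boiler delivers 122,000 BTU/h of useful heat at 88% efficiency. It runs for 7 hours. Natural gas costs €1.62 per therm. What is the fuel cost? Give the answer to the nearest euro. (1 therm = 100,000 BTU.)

Heat delivered = 122,000 BTU/h × 7 h = 854,000 BTU
Gas input = 854,000 / 0.88 = 970,455 BTU
= 970,455 / 100,000 = 9.705 therm
Cost = 9.705 × €1.62/therm = €15.72 ≈ €16

€16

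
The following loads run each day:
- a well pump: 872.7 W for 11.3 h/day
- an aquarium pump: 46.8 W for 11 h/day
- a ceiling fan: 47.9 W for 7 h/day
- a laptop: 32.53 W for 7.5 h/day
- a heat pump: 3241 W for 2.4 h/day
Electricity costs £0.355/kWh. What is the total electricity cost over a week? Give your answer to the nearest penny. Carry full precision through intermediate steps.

well pump: 872.7 W × 11.3 h × 7 d = 69,031 Wh = 69.03 kWh
aquarium pump: 46.8 W × 11 h × 7 d = 3,604 Wh = 3.604 kWh
ceiling fan: 47.9 W × 7 h × 7 d = 2,347 Wh = 2.347 kWh
laptop: 32.53 W × 7.5 h × 7 d = 1,708 Wh = 1.708 kWh
heat pump: 3241 W × 2.4 h × 7 d = 54,449 Wh = 54.45 kWh
Total energy = 69.03 + 3.604 + 2.347 + 1.708 + 54.45 = 131.1 kWh
Cost = 131.1 kWh × £0.355 = £46.55

£46.55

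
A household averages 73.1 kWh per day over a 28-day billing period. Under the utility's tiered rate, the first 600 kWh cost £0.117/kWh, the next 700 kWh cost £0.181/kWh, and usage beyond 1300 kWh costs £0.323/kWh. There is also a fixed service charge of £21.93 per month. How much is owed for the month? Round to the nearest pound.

£460

Usage = 73.1 kWh/day × 28 days = 2046.8 kWh
First 600 kWh × £0.117 = £70.20
Next 700 kWh × £0.181 = £126.70
Remaining 746.8 kWh × £0.323 = £241.22
Energy charge = £438.12; + service £21.93 = £460.05 ≈ £460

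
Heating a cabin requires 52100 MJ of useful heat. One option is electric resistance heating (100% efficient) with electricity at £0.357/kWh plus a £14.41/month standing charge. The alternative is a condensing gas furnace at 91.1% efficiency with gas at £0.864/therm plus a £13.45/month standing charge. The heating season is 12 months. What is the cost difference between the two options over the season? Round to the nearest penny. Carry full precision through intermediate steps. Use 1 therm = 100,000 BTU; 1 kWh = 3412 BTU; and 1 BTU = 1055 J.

£4710.23

Heat load = 52100 MJ = 52,100,000,000 J / 1055 = 49,383,886 BTU
Gas: input = 49,383,886 / 0.911 = 54,208,437 BTU = 542.1 therm → 542.1 × £0.864 = £468.36; + 12 × £13.45 standing = £629.76
Electric: 49,383,886 BTU / 3412 = 14,470 kWh → × £0.357 = £5,167.07; + 12 × £14.41 standing = £5,339.99
Difference = |£629.76 − £5,339.99| = £4,710.23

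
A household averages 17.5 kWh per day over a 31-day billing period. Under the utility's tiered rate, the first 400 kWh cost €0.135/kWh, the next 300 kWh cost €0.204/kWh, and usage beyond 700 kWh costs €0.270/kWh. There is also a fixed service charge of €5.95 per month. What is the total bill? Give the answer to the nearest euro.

Usage = 17.5 kWh/day × 31 days = 542.5 kWh
First 400 kWh × €0.135 = €54.00
Next 142.5 kWh × €0.204 = €29.07
Remaining tier: 0 kWh (not reached)
Energy charge = €83.07; + service €5.95 = €89.02 ≈ €89

€89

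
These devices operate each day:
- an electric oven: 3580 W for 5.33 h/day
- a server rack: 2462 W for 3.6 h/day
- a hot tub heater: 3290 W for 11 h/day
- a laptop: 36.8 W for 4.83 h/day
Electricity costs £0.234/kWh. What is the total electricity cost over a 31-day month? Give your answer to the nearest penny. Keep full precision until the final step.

£466.52

electric oven: 3580 W × 5.33 h × 31 d = 591,523 Wh = 591.5 kWh
server rack: 2462 W × 3.6 h × 31 d = 274,759 Wh = 274.8 kWh
hot tub heater: 3290 W × 11 h × 31 d = 1,121,890 Wh = 1,122 kWh
laptop: 36.8 W × 4.83 h × 31 d = 5,510 Wh = 5.51 kWh
Total energy = 591.5 + 274.8 + 1,122 + 5.51 = 1,994 kWh
Cost = 1,994 kWh × £0.234 = £466.52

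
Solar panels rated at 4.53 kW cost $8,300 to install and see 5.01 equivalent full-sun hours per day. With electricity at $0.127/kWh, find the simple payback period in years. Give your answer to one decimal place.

Daily generation = 4.53 kW × 5.01 h = 22.7 kWh
Annual generation = 22.7 × 365 = 8283.8 kWh
Annual savings = 8283.8 × $0.127 = $1,052.04
Payback = $8,300 / $1,052.04 = 7.89 years

7.9 years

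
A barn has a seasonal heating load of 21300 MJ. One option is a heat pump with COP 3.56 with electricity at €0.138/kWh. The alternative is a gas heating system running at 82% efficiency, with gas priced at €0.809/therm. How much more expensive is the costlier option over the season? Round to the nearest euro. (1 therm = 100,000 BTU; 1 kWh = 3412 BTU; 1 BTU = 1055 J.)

€30

Heat load = 21300 MJ = 21,300,000,000 J / 1055 = 20,189,573 BTU
Gas: input = 20,189,573 / 0.82 = 24,621,431 BTU = 246.2 therm → 246.2 × €0.809 = €199.19
Heat pump: 20,189,573 BTU / 3412 = 5,917 kWh heat; / 3.56 = 1,662 kWh in → × €0.138 = €229.38
Difference = |€199.19 − €229.38| = €30.19 ≈ €30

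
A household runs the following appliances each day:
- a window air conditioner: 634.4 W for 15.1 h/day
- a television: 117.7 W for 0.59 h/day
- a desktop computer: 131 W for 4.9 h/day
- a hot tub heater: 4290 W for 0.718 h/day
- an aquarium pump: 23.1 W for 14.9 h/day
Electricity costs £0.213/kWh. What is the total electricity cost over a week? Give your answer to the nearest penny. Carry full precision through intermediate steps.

window air conditioner: 634.4 W × 15.1 h × 7 d = 67,056 Wh = 67.06 kWh
television: 117.7 W × 0.59 h × 7 d = 486 Wh = 0.4861 kWh
desktop computer: 131 W × 4.9 h × 7 d = 4,493 Wh = 4.493 kWh
hot tub heater: 4290 W × 0.718 h × 7 d = 21,562 Wh = 21.56 kWh
aquarium pump: 23.1 W × 14.9 h × 7 d = 2,409 Wh = 2.409 kWh
Total energy = 67.06 + 0.4861 + 4.493 + 21.56 + 2.409 = 96.01 kWh
Cost = 96.01 kWh × £0.213 = £20.45

£20.45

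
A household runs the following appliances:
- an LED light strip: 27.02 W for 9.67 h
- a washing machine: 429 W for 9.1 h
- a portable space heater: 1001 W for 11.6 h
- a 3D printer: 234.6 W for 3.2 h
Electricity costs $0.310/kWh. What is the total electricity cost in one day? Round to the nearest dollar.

LED light strip: 27.02 W × 9.67 h = 261 Wh = 0.2613 kWh
washing machine: 429 W × 9.1 h = 3,904 Wh = 3.904 kWh
portable space heater: 1001 W × 11.6 h = 11,612 Wh = 11.61 kWh
3D printer: 234.6 W × 3.2 h = 751 Wh = 0.7507 kWh
Total energy = 0.2613 + 3.904 + 11.61 + 0.7507 = 16.53 kWh
Cost = 16.53 kWh × $0.310 = $5.12 ≈ $5

$5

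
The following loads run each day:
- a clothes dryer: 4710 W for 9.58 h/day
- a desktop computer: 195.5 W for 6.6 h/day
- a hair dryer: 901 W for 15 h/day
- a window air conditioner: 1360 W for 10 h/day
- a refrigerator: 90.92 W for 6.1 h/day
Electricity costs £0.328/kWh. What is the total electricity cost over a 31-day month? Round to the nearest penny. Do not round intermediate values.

clothes dryer: 4710 W × 9.58 h × 31 d = 1,398,776 Wh = 1,399 kWh
desktop computer: 195.5 W × 6.6 h × 31 d = 39,999 Wh = 40 kWh
hair dryer: 901 W × 15 h × 31 d = 418,965 Wh = 419 kWh
window air conditioner: 1360 W × 10 h × 31 d = 421,600 Wh = 421.6 kWh
refrigerator: 90.92 W × 6.1 h × 31 d = 17,193 Wh = 17.19 kWh
Total energy = 1,399 + 40 + 419 + 421.6 + 17.19 = 2,297 kWh
Cost = 2,297 kWh × £0.328 = £753.26

£753.26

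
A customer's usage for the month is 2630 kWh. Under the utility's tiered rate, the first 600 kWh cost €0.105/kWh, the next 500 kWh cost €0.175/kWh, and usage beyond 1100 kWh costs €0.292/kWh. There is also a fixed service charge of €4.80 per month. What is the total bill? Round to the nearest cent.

First 600 kWh × €0.105 = €63.00
Next 500 kWh × €0.175 = €87.50
Remaining 1530 kWh × €0.292 = €446.76
Energy charge = €597.26; + service €4.80 = €602.06

€602.06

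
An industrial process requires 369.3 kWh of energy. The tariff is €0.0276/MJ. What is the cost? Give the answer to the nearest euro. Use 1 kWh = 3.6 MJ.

369.3 kWh × (3.6 MJ/kWh) = 1,329 MJ
Cost = 1,329 MJ × €0.0276/MJ = €36.69 ≈ €37

€37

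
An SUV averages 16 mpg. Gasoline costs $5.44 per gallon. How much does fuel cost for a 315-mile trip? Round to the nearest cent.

$107.10

Fuel = 315 mi / 16 mpg = 19.69 gal
Cost = 19.69 gal × $5.44/gal = $107.10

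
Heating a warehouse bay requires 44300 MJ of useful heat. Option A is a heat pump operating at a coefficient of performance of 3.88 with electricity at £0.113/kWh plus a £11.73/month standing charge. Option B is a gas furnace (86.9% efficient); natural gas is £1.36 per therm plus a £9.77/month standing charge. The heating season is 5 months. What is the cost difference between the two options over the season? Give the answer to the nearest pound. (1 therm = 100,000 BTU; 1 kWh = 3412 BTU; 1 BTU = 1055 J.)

£289

Heat load = 44300 MJ = 44,300,000,000 J / 1055 = 41,990,521 BTU
Gas: input = 41,990,521 / 0.869 = 48,320,508 BTU = 483.2 therm → 483.2 × £1.36 = £657.16; + 5 × £9.77 standing = £706.01
Heat pump: 41,990,521 BTU / 3412 = 12,310 kWh heat; / 3.88 = 3,172 kWh in → × £0.113 = £358.42; + 5 × £11.73 standing = £417.07
Difference = |£706.01 − £417.07| = £288.94 ≈ £289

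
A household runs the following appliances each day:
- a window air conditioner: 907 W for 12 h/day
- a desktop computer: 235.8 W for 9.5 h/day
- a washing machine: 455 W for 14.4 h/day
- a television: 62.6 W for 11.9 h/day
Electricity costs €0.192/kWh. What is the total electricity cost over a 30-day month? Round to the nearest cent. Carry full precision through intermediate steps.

window air conditioner: 907 W × 12 h × 30 d = 326,520 Wh = 326.5 kWh
desktop computer: 235.8 W × 9.5 h × 30 d = 67,203 Wh = 67.2 kWh
washing machine: 455 W × 14.4 h × 30 d = 196,560 Wh = 196.6 kWh
television: 62.6 W × 11.9 h × 30 d = 22,348 Wh = 22.35 kWh
Total energy = 326.5 + 67.2 + 196.6 + 22.35 = 612.6 kWh
Cost = 612.6 kWh × €0.192 = €117.63

€117.63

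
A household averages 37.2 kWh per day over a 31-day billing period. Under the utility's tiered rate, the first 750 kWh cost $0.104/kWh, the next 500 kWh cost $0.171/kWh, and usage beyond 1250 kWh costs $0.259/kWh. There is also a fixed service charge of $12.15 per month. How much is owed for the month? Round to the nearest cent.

Usage = 37.2 kWh/day × 31 days = 1153.2 kWh
First 750 kWh × $0.104 = $78.00
Next 403.2 kWh × $0.171 = $68.95
Remaining tier: 0 kWh (not reached)
Energy charge = $146.95; + service $12.15 = $159.10

$159.10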